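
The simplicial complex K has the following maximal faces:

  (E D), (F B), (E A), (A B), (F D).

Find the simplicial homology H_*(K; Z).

H_0 ≅ Z,  H_1 ≅ Z.

We work with the vertex ordering A < B < D < E < F. The simplices of K, each written with vertices in increasing order, are:

  0-simplices (5): A, B, D, E, F
  1-simplices (5): AB, AE, BF, DE, DF

so the chain groups are C_0 ≅ Z^5, C_1 ≅ Z^5.

The boundary map ∂_1: C_1 → C_0 maps an edge to its endpoints' difference, ∂[p,q] = q − p.
The resulting 5×5 matrix has rank 4, and its Smith normal form has invariant factors (1,1,1,1).

Now H_k = ker ∂_k / im ∂_{k+1}, so:

  H_0: rank C_0 − rank ∂_1 = 5 − 4 = 1, and the invariant factors of ∂_1 are all 1, so H_0 ≅ Z.
  H_1: rank ker ∂_1 − rank ∂_2 = (5 − 4) − 0 = 1, and there is no ∂_2, so H_1 ≅ Z.

As a check, the Euler characteristic is 5 − 5 = 0, which agrees with 1 − 1 = 0.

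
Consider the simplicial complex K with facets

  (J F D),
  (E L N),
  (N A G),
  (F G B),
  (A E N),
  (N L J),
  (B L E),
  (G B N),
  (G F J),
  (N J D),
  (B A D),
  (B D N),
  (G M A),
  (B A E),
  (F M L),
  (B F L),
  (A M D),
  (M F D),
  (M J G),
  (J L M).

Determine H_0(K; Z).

Take the total order A < B < D < E < F < G < J < L < M < N on the vertex set. Then K (dimension 2) consists of the simplices:

  0-simplices (10): A, B, D, E, F, G, J, L, M, N
  1-simplices (30): AB, AD, AE, AG, AM, AN, BD, BE, BF, BG, BL, BN, DF, DJ, DM, DN, EL, EN, FG, FJ, FL, FM, GJ, GM, GN, JL, JM, JN, LM, LN
  2-simplices (20): ABD, ABE, ADM, AEN, AGM, AGN, BDN, BEL, BFG, BFL, BGN, DFJ, DFM, DJN, ELN, FGJ, FLM, GJM, JLM, JLN

so the chain groups are C_0 ≅ Z^10, C_1 ≅ Z^30, C_2 ≅ Z^20.

Boundary ∂_1: C_1 → C_0 is given by ∂[p,q] = [q] − [p].
The resulting 10×30 matrix has rank 9, and its Smith normal form has invariant factors (1,1,1,1,1,1,1,1,1).

Boundary ∂_2: C_2 → C_1 acts by ∂[p,q,r] = [q,r] − [p,r] + [p,q]. For instance
  ∂ELN = LN − EN + EL,
  ∂JLN = LN − JN + JL.
The resulting 30×20 matrix has rank 20, and its Smith normal form has invariant factors (1,1,1,1,1,1,1,1,1,1,1,1,1,1,1,1,1,1,1,2).

Now H_k = ker ∂_k / im ∂_{k+1}, so:

  H_0: rank C_0 − rank ∂_1 = 10 − 9 = 1, and the invariant factors of ∂_1 are all 1, so H_0 ≅ Z.

(K is a triangulation of the Klein bottle.)

H_0 = Z.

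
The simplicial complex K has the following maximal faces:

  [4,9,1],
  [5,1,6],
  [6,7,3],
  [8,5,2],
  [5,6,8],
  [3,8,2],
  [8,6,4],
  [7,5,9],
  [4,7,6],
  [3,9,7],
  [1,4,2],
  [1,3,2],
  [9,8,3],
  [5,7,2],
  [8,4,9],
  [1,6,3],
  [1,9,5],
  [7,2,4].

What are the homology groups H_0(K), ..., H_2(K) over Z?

K has 9 vertices, 27 edges, 18 triangles.
rank ∂_0 = 0, rank ∂_1 = 8 ⇒ b_0 = 9 − 0 − 8 = 1; all invariant factors of ∂_1 are 1 so no torsion. So H_0 = Z.
rank ∂_1 = 8, rank ∂_2 = 17 ⇒ b_1 = 27 − 8 − 17 = 2; all invariant factors of ∂_2 are 1 so no torsion. So H_1 = Z^2.
rank ∂_2 = 17, rank ∂_3 = 0 ⇒ b_2 = 18 − 17 − 0 = 1. So H_2 = Z.

H_0 = Z,  H_1 = Z^2,  H_2 = Z.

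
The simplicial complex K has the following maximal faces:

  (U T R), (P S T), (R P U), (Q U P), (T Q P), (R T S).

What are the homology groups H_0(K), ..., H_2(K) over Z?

H_0 = Z,  H_1 = Z,  H_2 = 0.

Order the vertices as P < Q < R < S < T < U. Listing each simplex with vertices in this order, K has dimension 2 with simplices:

  0-simplices (6): P, Q, R, S, T, U
  1-simplices (12): PQ, PR, PS, PT, PU, QT, QU, RS, RT, RU, ST, TU
  2-simplices (6): PQT, PQU, PRU, PST, RST, RTU

Hence C_0 ≅ Z^6, C_1 ≅ Z^12, C_2 ≅ Z^6.

Boundary ∂_1: C_1 → C_0 is given by ∂[p,q] = [q] − [p]. For instance
  ∂PU = U − P.
This gives a 6×12 integer matrix of rank 5; reducing to Smith normal form yields diagonal entries (1,1,1,1,1).

Boundary ∂_2: C_2 → C_1 acts by ∂[p,q,r] = [q,r] − [p,r] + [p,q]. For instance
  ∂RTU = TU − RU + RT,
  ∂PST = ST − PT + PS.
The resulting 12×6 matrix has rank 6, and its Smith normal form has invariant factors (1,1,1,1,1,1).

From H_k ≅ ker(∂_k) / im(∂_{k+1}) we obtain:

  H_0: rank C_0 − rank ∂_1 = 6 − 5 = 1, and the invariant factors of ∂_1 are all 1, so H_0 = Z.
  H_1: rank ker ∂_1 − rank ∂_2 = (12 − 5) − 6 = 1, and the invariant factors of ∂_2 are all 1, so H_1 = Z.
  H_2: rank ker ∂_2 − rank ∂_3 = (6 − 6) − 0 = 0, and there is no ∂_3, so H_2 = 0.

(K is a triangulation of the cylinder S^1 x I.)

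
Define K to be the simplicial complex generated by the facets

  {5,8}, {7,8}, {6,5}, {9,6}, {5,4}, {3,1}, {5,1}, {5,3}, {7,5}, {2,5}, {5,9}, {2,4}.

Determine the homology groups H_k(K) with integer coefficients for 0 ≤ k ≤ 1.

H_0 = Z,  H_1 = Z^4.

Order the vertices as 1 < 2 < 3 < 4 < 5 < 6 < 7 < 8 < 9. Listing each simplex with vertices in this order, K has dimension 1 with simplices:

  0-simplices (9): [1], [2], [3], [4], [5], [6], [7], [8], [9]
  1-simplices (12): [1,3], [1,5], [2,4], [2,5], [3,5], [4,5], [5,6], [5,7], [5,8], [5,9], [6,9], [7,8]

Hence C_0 ≅ Z^9, C_1 ≅ Z^12.

The boundary map ∂_1: C_1 → C_0 sends each edge [p,q] (with p < q) to q − p. For instance
  ∂[6,9] = [9] − [6].
As a 9×12 matrix over Z this has rank 8, with invariant factors (1,1,1,1,1,1,1,1).

Computing H_k = (kernel of ∂_k) / (image of ∂_{k+1}):

  H_0: rank C_0 − rank ∂_1 = 9 − 8 = 1, and the invariant factors of ∂_1 are all 1, so H_0 = Z.
  H_1: rank ker ∂_1 − rank ∂_2 = (12 − 8) − 0 = 4, and there is no ∂_2, so H_1 = Z^4.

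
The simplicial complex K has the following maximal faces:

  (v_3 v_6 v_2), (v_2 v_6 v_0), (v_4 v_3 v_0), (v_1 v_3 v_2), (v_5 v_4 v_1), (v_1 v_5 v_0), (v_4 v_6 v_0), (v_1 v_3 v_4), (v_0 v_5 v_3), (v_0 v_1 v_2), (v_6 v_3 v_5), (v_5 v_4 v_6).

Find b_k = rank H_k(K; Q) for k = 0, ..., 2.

b_0 = 1, b_1 = 0, b_2 = 0.

Take the total order v_0 < v_1 < v_2 < v_3 < v_4 < v_5 < v_6 on the vertex set. Then K (dimension 2) consists of the simplices:

  0-simplices (7): [v_0], [v_1], [v_2], [v_3], [v_4], [v_5], [v_6]
  1-simplices (18): (18 of them)
  2-simplices (12): (12 of them)

so the chain groups are C_0 ≅ Z^7, C_1 ≅ Z^18, C_2 ≅ Z^12.

The boundary map ∂_1: C_1 → C_0 sends each edge [p,q] (with p < q) to q − p. For instance
  ∂[v_4,v_5] = [v_5] − [v_4].
The 7×18 boundary matrix has rank 6 and Smith normal form diag(1,1,1,1,1,1).

∂_2: C_2 → C_1 maps a triangle to the signed sum of its edges. For instance
  ∂[v_0,v_3,v_5] = [v_3,v_5] − [v_0,v_5] + [v_0,v_3],
  ∂[v_0,v_4,v_6] = [v_4,v_6] − [v_0,v_6] + [v_0,v_4].
The resulting 18×12 matrix has rank 12, and its Smith normal form has invariant factors (1,1,1,1,1,1,1,1,1,1,1,2).

Reading off H_k = ker ∂_k / im ∂_{k+1}:

  H_0: rank C_0 − rank ∂_1 = 7 − 6 = 1, and the invariant factors of ∂_1 are all 1, so H_0 = Z.
  H_1: rank ker ∂_1 − rank ∂_2 = (18 − 6) − 12 = 0, and ∂_2 has invariant factor 2 > 1, so H_1 = Z/2.
  H_2: rank ker ∂_2 − rank ∂_3 = (12 − 12) − 0 = 0, and there is no ∂_3, so H_2 = 0.

As a check, the Euler characteristic is 7 − 18 + 12 = 1, which agrees with 1 − 0 + 0 = 1.
(K is a triangulation of the real projective plane RP^2.)

Hence the Betti numbers are b_0 = 1, b_1 = 0, b_2 = 0.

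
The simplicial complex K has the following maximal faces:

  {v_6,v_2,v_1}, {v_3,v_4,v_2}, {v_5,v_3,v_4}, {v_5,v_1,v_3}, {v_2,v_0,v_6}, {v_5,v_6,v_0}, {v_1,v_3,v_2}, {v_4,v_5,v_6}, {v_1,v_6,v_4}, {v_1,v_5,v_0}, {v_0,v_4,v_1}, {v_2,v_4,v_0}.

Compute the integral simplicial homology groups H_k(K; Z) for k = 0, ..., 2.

We work with the vertex ordering v_0 < v_1 < v_2 < v_3 < v_4 < v_5 < v_6. The simplices of K, each written with vertices in increasing order, are:

  0-simplices (7): [v_0], [v_1], [v_2], [v_3], [v_4], [v_5], [v_6]
  1-simplices (18): (18 of them)
  2-simplices (12): (12 of them)

Hence C_0 ≅ Z^7, C_1 ≅ Z^18, C_2 ≅ Z^12.

∂_1: C_1 → C_0 sends each edge [p,q] (with p < q) to q − p.
This gives a 7×18 integer matrix of rank 6; reducing to Smith normal form yields diagonal entries (1,1,1,1,1,1).

Boundary ∂_2: C_2 → C_1 maps a triangle to the signed sum of its edges. For instance
  ∂[v_1,v_3,v_5] = [v_3,v_5] − [v_1,v_5] + [v_1,v_3],
  ∂[v_0,v_1,v_4] = [v_1,v_4] − [v_0,v_4] + [v_0,v_1].
This gives a 18×12 integer matrix of rank 12; reducing to Smith normal form yields diagonal entries (1,1,1,1,1,1,1,1,1,1,1,2).

From H_k ≅ ker(∂_k) / im(∂_{k+1}) we obtain:

  H_0: rank C_0 − rank ∂_1 = 7 − 6 = 1, and the invariant factors of ∂_1 are all 1, so H_0 ≅ Z.
  H_1: rank ker ∂_1 − rank ∂_2 = (18 − 6) − 12 = 0, and ∂_2 has invariant factor 2 > 1, so H_1 ≅ Z/2Z.
  H_2: rank ker ∂_2 − rank ∂_3 = (12 − 12) − 0 = 0, and there is no ∂_3, so H_2 ≅ 0.

H_0 ≅ Z,  H_1 ≅ Z/2Z,  H_2 = 0.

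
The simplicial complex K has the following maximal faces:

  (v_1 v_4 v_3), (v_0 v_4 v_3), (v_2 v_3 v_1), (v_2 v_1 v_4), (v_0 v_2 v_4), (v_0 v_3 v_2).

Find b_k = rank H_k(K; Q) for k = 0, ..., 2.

Take the total order v_0 < v_1 < v_2 < v_3 < v_4 on the vertex set. Then K (dimension 2) consists of the simplices:

  0-simplices (5): [v_0], [v_1], [v_2], [v_3], [v_4]
  1-simplices (9): [v_0,v_2], [v_0,v_3], [v_0,v_4], [v_1,v_2], [v_1,v_3], [v_1,v_4], [v_2,v_3], [v_2,v_4], [v_3,v_4]
  2-simplices (6): [v_0,v_2,v_3], [v_0,v_2,v_4], [v_0,v_3,v_4], [v_1,v_2,v_3], [v_1,v_2,v_4], [v_1,v_3,v_4]

giving chain groups C_0 ≅ Z^5, C_1 ≅ Z^9, C_2 ≅ Z^6.

The boundary map ∂_1: C_1 → C_0 maps an edge to its endpoints' difference, ∂[p,q] = q − p.
As a 5×9 matrix over Z this has rank 4, with invariant factors (1,1,1,1).

Boundary ∂_2: C_2 → C_1 acts by ∂[p,q,r] = [q,r] − [p,r] + [p,q]. For instance
  ∂[v_1,v_2,v_4] = [v_2,v_4] − [v_1,v_4] + [v_1,v_2],
  ∂[v_1,v_2,v_3] = [v_2,v_3] − [v_1,v_3] + [v_1,v_2].
The 9×6 boundary matrix has rank 5 and Smith normal form diag(1,1,1,1,1).

Computing H_k = (kernel of ∂_k) / (image of ∂_{k+1}):

  H_0: rank C_0 − rank ∂_1 = 5 − 4 = 1, and the invariant factors of ∂_1 are all 1, so H_0 = Z.
  H_1: rank ker ∂_1 − rank ∂_2 = (9 − 4) − 5 = 0, and the invariant factors of ∂_2 are all 1, so H_1 = 0.
  H_2: rank ker ∂_2 − rank ∂_3 = (6 − 5) − 0 = 1, and there is no ∂_3, so H_2 = Z.

Hence the Betti numbers are b_0 = 1, b_1 = 0, b_2 = 1.

b_0 = 1, b_1 = 0, b_2 = 1.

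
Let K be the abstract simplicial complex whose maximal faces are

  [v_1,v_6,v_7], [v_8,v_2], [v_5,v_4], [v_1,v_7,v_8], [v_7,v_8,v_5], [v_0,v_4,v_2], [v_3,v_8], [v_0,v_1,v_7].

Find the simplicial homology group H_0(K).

H_0 ≅ Z.

K has 9 vertices, 15 edges, 5 triangles.
rank ∂_0 = 0, rank ∂_1 = 8 ⇒ b_0 = 9 − 0 − 8 = 1; all invariant factors of ∂_1 are 1 so no torsion. So H_0 ≅ Z.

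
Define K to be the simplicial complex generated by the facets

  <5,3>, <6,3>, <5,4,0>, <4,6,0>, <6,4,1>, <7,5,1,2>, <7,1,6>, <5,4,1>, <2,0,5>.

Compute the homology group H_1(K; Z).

Order the vertices as 0 < 1 < 2 < 3 < 4 < 5 < 6 < 7. Listing each simplex with vertices in this order, K has dimension 3 with simplices:

  0-simplices (8): [0], [1], [2], [3], [4], [5], [6], [7]
  1-simplices (17): [0,2], [0,4], [0,5], [0,6], [1,2], [1,4], [1,5], [1,6], [1,7], [2,5], [2,7], [3,5], [3,6], [4,5], [4,6], [5,7], [6,7]
  2-simplices (10): [0,2,5], [0,4,5], [0,4,6], [1,2,5], [1,2,7], [1,4,5], [1,4,6], [1,5,7], [1,6,7], [2,5,7]
  3-simplices (1): [1,2,5,7]

Hence C_0 ≅ Z^8, C_1 ≅ Z^17, C_2 ≅ Z^10, C_3 ≅ Z^1.

The boundary map ∂_1: C_1 → C_0 is given by ∂[p,q] = [q] − [p]. For instance
  ∂[4,5] = [5] − [4].
As a 8×17 matrix over Z this has rank 7, with invariant factors (1,1,1,1,1,1,1).

∂_2: C_2 → C_1 sends each 2-simplex [p,q,r] to [q,r] − [p,r] + [p,q]. For instance
  ∂[2,5,7] = [5,7] − [2,7] + [2,5],
  ∂[1,5,7] = [5,7] − [1,7] + [1,5].
The 17×10 boundary matrix has rank 9 and Smith normal form diag(1,1,1,1,1,1,1,1,1).

The boundary map ∂_3: C_3 → C_2 sends each 3-simplex σ to the alternating sum Σ_i (−1)^i (σ with its i-th vertex removed). For instance
  ∂[1,2,5,7] = [2,5,7] − [1,5,7] + [1,2,7] − [1,2,5].
As a 10×1 matrix over Z this has rank 1, with invariant factors (1).

From H_k ≅ ker(∂_k) / im(∂_{k+1}) we obtain:

  H_1: rank ker ∂_1 − rank ∂_2 = (17 − 7) − 9 = 1, and the invariant factors of ∂_2 are all 1, so H_1 = Z.

H_1 ≅ Z.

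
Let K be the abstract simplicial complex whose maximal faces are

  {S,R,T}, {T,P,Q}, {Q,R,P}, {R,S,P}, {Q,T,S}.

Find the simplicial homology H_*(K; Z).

Take the total order P < Q < R < S < T on the vertex set. Then K (dimension 2) consists of the simplices:

  0-simplices (5): P, Q, R, S, T
  1-simplices (10): PQ, PR, PS, PT, QR, QS, QT, RS, RT, ST
  2-simplices (5): PQR, PQT, PRS, QST, RST

so the chain groups are C_0 ≅ Z^5, C_1 ≅ Z^10, C_2 ≅ Z^5.

∂_1: C_1 → C_0 sends each edge [p,q] (with p < q) to q − p. For instance
  ∂RT = T − R.
The 5×10 boundary matrix has rank 4 and Smith normal form diag(1,1,1,1).

Boundary ∂_2: C_2 → C_1 acts by ∂[p,q,r] = [q,r] − [p,r] + [p,q]. For instance
  ∂QST = ST − QT + QS,
  ∂PQT = QT − PT + PQ.
The 10×5 boundary matrix has rank 5 and Smith normal form diag(1,1,1,1,1).

Now H_k = ker ∂_k / im ∂_{k+1}, so:

  H_0: rank C_0 − rank ∂_1 = 5 − 4 = 1, and the invariant factors of ∂_1 are all 1, so H_0 = Z.
  H_1: rank ker ∂_1 − rank ∂_2 = (10 − 4) − 5 = 1, and the invariant factors of ∂_2 are all 1, so H_1 = Z.
  H_2: rank ker ∂_2 − rank ∂_3 = (5 − 5) − 0 = 0, and there is no ∂_3, so H_2 = 0.

As a check, the Euler characteristic is 5 − 10 + 5 = 0, which agrees with 1 − 1 + 0 = 0.

H_0 = Z,  H_1 = Z,  H_2 = 0.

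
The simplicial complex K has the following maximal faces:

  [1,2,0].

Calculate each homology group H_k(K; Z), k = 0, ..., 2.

Take the total order 0 < 1 < 2 on the vertex set. Then K (dimension 2) consists of the simplices:

  0-simplices (3): [0], [1], [2]
  1-simplices (3): [0,1], [0,2], [1,2]
  2-simplices (1): [0,1,2]

Hence C_0 ≅ Z^3, C_1 ≅ Z^3, C_2 ≅ Z^1.

The boundary map ∂_1: C_1 → C_0 maps an edge to its endpoints' difference, ∂[p,q] = q − p.
The resulting 3×3 matrix has rank 2, and its Smith normal form has invariant factors (1,1).

Boundary ∂_2: C_2 → C_1 maps a triangle to the signed sum of its edges. For instance
  ∂[0,1,2] = [1,2] − [0,2] + [0,1].
As a 3×1 matrix over Z this has rank 1, with invariant factors (1).

From H_k ≅ ker(∂_k) / im(∂_{k+1}) we obtain:

  H_0: rank C_0 − rank ∂_1 = 3 − 2 = 1, and the invariant factors of ∂_1 are all 1, so H_0 = Z.
  H_1: rank ker ∂_1 − rank ∂_2 = (3 − 2) − 1 = 0, and the invariant factors of ∂_2 are all 1, so H_1 = 0.
  H_2: rank ker ∂_2 − rank ∂_3 = (1 − 1) − 0 = 0, and there is no ∂_3, so H_2 = 0.

(K is a triangulation of the 2-simplex.)

H_0 = Z,  H_1 = 0,  H_2 = 0.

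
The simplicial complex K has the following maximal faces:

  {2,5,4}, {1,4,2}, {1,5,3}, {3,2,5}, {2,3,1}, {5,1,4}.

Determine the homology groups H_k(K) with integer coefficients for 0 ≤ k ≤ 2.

H_0 ≅ Z,  H_1 = 0,  H_2 ≅ Z.

Fix the vertex order 1 < 2 < 3 < 4 < 5 and write every simplex with vertices in increasing order. Then dim K = 2 and the simplices of K are:

  0-simplices (5): [1], [2], [3], [4], [5]
  1-simplices (9): [1,2], [1,3], [1,4], [1,5], [2,3], [2,4], [2,5], [3,5], [4,5]
  2-simplices (6): [1,2,3], [1,2,4], [1,3,5], [1,4,5], [2,3,5], [2,4,5]

Hence C_0 ≅ Z^5, C_1 ≅ Z^9, C_2 ≅ Z^6.

The boundary map ∂_1: C_1 → C_0 maps an edge to its endpoints' difference, ∂[p,q] = q − p.
The resulting 5×9 matrix has rank 4, and its Smith normal form has invariant factors (1,1,1,1).

∂_2: C_2 → C_1 sends each 2-simplex [p,q,r] to [q,r] − [p,r] + [p,q]. For instance
  ∂[2,4,5] = [4,5] − [2,5] + [2,4],
  ∂[1,4,5] = [4,5] − [1,5] + [1,4].
As a 9×6 matrix over Z this has rank 5, with invariant factors (1,1,1,1,1).

Reading off H_k = ker ∂_k / im ∂_{k+1}:

  H_0: rank C_0 − rank ∂_1 = 5 − 4 = 1, and the invariant factors of ∂_1 are all 1, so H_0 ≅ Z.
  H_1: rank ker ∂_1 − rank ∂_2 = (9 − 4) − 5 = 0, and the invariant factors of ∂_2 are all 1, so H_1 ≅ 0.
  H_2: rank ker ∂_2 − rank ∂_3 = (6 − 5) − 0 = 1, and there is no ∂_3, so H_2 ≅ Z.

(K is a triangulation of the 2-sphere S^2.)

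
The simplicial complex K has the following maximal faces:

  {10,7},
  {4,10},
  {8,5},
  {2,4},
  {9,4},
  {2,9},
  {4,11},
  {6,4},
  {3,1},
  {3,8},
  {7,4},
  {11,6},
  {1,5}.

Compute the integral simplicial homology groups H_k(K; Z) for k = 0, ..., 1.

Fix the vertex order 1 < 2 < 3 < 4 < 5 < 6 < 7 < 8 < 9 < 10 < 11 and write every simplex with vertices in increasing order. Then dim K = 1 and the simplices of K are:

  0-simplices (11): [1], [2], [3], [4], [5], [6], [7], [8], [9], [10], [11]
  1-simplices (13): [1,3], [1,5], [2,4], [2,9], [3,8], [4,6], [4,7], [4,9], [4,10], [4,11], [5,8], [6,11], [7,10]

Hence C_0 ≅ Z^11, C_1 ≅ Z^13.

∂_1: C_1 → C_0 maps an edge to its endpoints' difference, ∂[p,q] = q − p.
This gives a 11×13 integer matrix of rank 9; reducing to Smith normal form yields diagonal entries (1,1,1,1,1,1,1,1,1).

Now H_k = ker ∂_k / im ∂_{k+1}, so:

  H_0: rank C_0 − rank ∂_1 = 11 − 9 = 2, and the invariant factors of ∂_1 are all 1, so H_0 ≅ Z^2.
  H_1: rank ker ∂_1 − rank ∂_2 = (13 − 9) − 0 = 4, and there is no ∂_2, so H_1 ≅ Z^4.

(K is a triangulation of the disjoint union of the circle S^1 and a wedge of 3 circles.)

H_0 = Z^2,  H_1 = Z^4.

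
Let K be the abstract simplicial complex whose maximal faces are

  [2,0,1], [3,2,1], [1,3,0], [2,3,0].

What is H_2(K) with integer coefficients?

We work with the vertex ordering 0 < 1 < 2 < 3. The simplices of K, each written with vertices in increasing order, are:

  0-simplices (4): [0], [1], [2], [3]
  1-simplices (6): [0,1], [0,2], [0,3], [1,2], [1,3], [2,3]
  2-simplices (4): [0,1,2], [0,1,3], [0,2,3], [1,2,3]

so the chain groups are C_0 ≅ Z^4, C_1 ≅ Z^6, C_2 ≅ Z^4.

The boundary map ∂_1: C_1 → C_0 is given by ∂[p,q] = [q] − [p]. For instance
  ∂[0,1] = [1] − [0].
As a 4×6 matrix over Z this has rank 3, with invariant factors (1,1,1).

The boundary map ∂_2: C_2 → C_1 acts by ∂[p,q,r] = [q,r] − [p,r] + [p,q]. For instance
  ∂[1,2,3] = [2,3] − [1,3] + [1,2],
  ∂[0,2,3] = [2,3] − [0,3] + [0,2].
This gives a 6×4 integer matrix of rank 3; reducing to Smith normal form yields diagonal entries (1,1,1).

Reading off H_k = ker ∂_k / im ∂_{k+1}:

  H_2: rank ker ∂_2 − rank ∂_3 = (4 − 3) − 0 = 1, and there is no ∂_3, so H_2 ≅ Z.

H_2 ≅ Z.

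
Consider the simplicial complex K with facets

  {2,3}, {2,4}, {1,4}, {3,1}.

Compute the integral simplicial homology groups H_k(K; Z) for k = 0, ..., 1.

Fix the vertex order 1 < 2 < 3 < 4 and write every simplex with vertices in increasing order. Then dim K = 1 and the simplices of K are:

  0-simplices (4): [1], [2], [3], [4]
  1-simplices (4): [1,3], [1,4], [2,3], [2,4]

giving chain groups C_0 ≅ Z^4, C_1 ≅ Z^4.

The boundary map ∂_1: C_1 → C_0 sends each edge [p,q] (with p < q) to q − p. For instance
  ∂[1,3] = [3] − [1].
This gives a 4×4 integer matrix of rank 3; reducing to Smith normal form yields diagonal entries (1,1,1).

Reading off H_k = ker ∂_k / im ∂_{k+1}:

  H_0: rank C_0 − rank ∂_1 = 4 − 3 = 1, and the invariant factors of ∂_1 are all 1, so H_0 = Z.
  H_1: rank ker ∂_1 − rank ∂_2 = (4 − 3) − 0 = 1, and there is no ∂_2, so H_1 = Z.

H_0 = Z,  H_1 = Z.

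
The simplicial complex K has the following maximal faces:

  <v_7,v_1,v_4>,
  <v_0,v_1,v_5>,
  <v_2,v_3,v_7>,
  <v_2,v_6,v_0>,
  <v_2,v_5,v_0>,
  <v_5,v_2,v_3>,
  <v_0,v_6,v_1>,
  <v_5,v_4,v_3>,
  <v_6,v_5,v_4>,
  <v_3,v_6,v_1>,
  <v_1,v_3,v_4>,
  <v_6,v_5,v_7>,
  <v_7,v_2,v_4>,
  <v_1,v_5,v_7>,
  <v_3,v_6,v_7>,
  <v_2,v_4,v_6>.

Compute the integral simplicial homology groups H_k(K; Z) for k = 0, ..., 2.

H_0 ≅ Z,  H_1 ≅ Z^2,  H_2 ≅ Z.

K has 8 vertices, 24 edges, 16 triangles.
rank ∂_0 = 0, rank ∂_1 = 7 ⇒ b_0 = 8 − 0 − 7 = 1; all invariant factors of ∂_1 are 1 so no torsion. So H_0 = Z.
rank ∂_1 = 7, rank ∂_2 = 15 ⇒ b_1 = 24 − 7 − 15 = 2; all invariant factors of ∂_2 are 1 so no torsion. So H_1 = Z^2.
rank ∂_2 = 15, rank ∂_3 = 0 ⇒ b_2 = 16 − 15 − 0 = 1. So H_2 = Z.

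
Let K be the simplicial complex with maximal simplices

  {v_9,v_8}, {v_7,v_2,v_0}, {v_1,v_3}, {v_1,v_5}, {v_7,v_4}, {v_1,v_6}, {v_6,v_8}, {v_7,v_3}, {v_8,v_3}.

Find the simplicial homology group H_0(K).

H_0 = Z.

K has 10 vertices, 11 edges, 1 triangle.
rank ∂_0 = 0, rank ∂_1 = 9 ⇒ b_0 = 10 − 0 − 9 = 1; all invariant factors of ∂_1 are 1 so no torsion. So H_0 = Z.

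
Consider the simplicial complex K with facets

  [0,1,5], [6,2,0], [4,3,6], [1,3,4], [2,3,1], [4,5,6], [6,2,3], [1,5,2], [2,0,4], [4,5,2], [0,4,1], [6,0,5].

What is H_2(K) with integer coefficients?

H_2 = 0.

We work with the vertex ordering 0 < 1 < 2 < 3 < 4 < 5 < 6. The simplices of K, each written with vertices in increasing order, are:

  0-simplices (7): [0], [1], [2], [3], [4], [5], [6]
  1-simplices (18): [0,1], [0,2], [0,4], [0,5], [0,6], [1,2], [1,3], [1,4], [1,5], [2,3], [2,4], [2,5], [2,6], [3,4], [3,6], [4,5], [4,6], [5,6]
  2-simplices (12): [0,1,4], [0,1,5], [0,2,4], [0,2,6], [0,5,6], [1,2,3], [1,2,5], [1,3,4], [2,3,6], [2,4,5], [3,4,6], [4,5,6]

so the chain groups are C_0 ≅ Z^7, C_1 ≅ Z^18, C_2 ≅ Z^12.

Boundary ∂_1: C_1 → C_0 sends each edge [p,q] (with p < q) to q − p. For instance
  ∂[3,6] = [6] − [3].
As a 7×18 matrix over Z this has rank 6, with invariant factors (1,1,1,1,1,1).

∂_2: C_2 → C_1 maps a triangle to the signed sum of its edges. For instance
  ∂[2,4,5] = [4,5] − [2,5] + [2,4],
  ∂[2,3,6] = [3,6] − [2,6] + [2,3].
As a 18×12 matrix over Z this has rank 12, with invariant factors (1,1,1,1,1,1,1,1,1,1,1,2).

Computing H_k = (kernel of ∂_k) / (image of ∂_{k+1}):

  H_2: rank ker ∂_2 − rank ∂_3 = (12 − 12) − 0 = 0, and there is no ∂_3, so H_2 ≅ 0.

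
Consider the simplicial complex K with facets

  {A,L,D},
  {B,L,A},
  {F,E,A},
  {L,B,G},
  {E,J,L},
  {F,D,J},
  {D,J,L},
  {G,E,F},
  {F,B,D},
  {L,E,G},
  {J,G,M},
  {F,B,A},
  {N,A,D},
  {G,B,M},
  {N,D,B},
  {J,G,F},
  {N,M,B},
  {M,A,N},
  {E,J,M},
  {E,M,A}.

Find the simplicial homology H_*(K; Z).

Take the total order A < B < D < E < F < G < J < L < M < N on the vertex set. Then K (dimension 2) consists of the simplices:

  0-simplices (10): A, B, D, E, F, G, J, L, M, N
  1-simplices (30): AB, AD, AE, AF, AL, AM, AN, BD, BF, BG, BL, BM, BN, DF, DJ, DL, DN, EF, EG, EJ, EL, EM, FG, FJ, GJ, GL, GM, JL, JM, MN
  2-simplices (20): ABF, ABL, ADL, ADN, AEF, AEM, AMN, BDF, BDN, BGL, BGM, BMN, DFJ, DJL, EFG, EGL, EJL, EJM, FGJ, GJM

so the chain groups are C_0 ≅ Z^10, C_1 ≅ Z^30, C_2 ≅ Z^20.

Boundary ∂_1: C_1 → C_0 sends each edge [p,q] (with p < q) to q − p. For instance
  ∂BG = G − B.
The resulting 10×30 matrix has rank 9, and its Smith normal form has invariant factors (1,1,1,1,1,1,1,1,1).

Boundary ∂_2: C_2 → C_1 acts by ∂[p,q,r] = [q,r] − [p,r] + [p,q]. For instance
  ∂BGL = GL − BL + BG,
  ∂DJL = JL − DL + DJ.
This gives a 30×20 integer matrix of rank 20; reducing to Smith normal form yields diagonal entries (1,1,1,1,1,1,1,1,1,1,1,1,1,1,1,1,1,1,1,2).

Reading off H_k = ker ∂_k / im ∂_{k+1}:

  H_0: rank C_0 − rank ∂_1 = 10 − 9 = 1, and the invariant factors of ∂_1 are all 1, so H_0 ≅ Z.
  H_1: rank ker ∂_1 − rank ∂_2 = (30 − 9) − 20 = 1, and ∂_2 has invariant factor 2 > 1, so H_1 ≅ Z ⊕ Z/2.
  H_2: rank ker ∂_2 − rank ∂_3 = (20 − 20) − 0 = 0, and there is no ∂_3, so H_2 ≅ 0.

As a check, the Euler characteristic is 10 − 30 + 20 = 0, which agrees with 1 − 1 + 0 = 0.
(K is a triangulation of the Klein bottle.)

H_0 = Z,  H_1 = Z ⊕ Z/2,  H_2 = 0.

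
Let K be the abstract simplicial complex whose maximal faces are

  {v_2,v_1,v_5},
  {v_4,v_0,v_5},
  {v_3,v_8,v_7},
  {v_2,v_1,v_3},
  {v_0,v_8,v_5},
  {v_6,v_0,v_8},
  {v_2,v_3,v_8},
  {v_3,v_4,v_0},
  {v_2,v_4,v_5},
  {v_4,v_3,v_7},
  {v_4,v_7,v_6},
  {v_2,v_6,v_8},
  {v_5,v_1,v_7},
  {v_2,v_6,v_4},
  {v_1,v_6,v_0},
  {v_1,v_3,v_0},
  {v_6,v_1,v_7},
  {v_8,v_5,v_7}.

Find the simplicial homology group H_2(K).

We work with the vertex ordering v_0 < v_1 < v_2 < v_3 < v_4 < v_5 < v_6 < v_7 < v_8. The simplices of K, each written with vertices in increasing order, are:

  0-simplices (9): [v_0], [v_1], [v_2], [v_3], [v_4], [v_5], [v_6], [v_7], [v_8]
  1-simplices (27): (27 of them)
  2-simplices (18): (18 of them)

so the chain groups are C_0 ≅ Z^9, C_1 ≅ Z^27, C_2 ≅ Z^18.

Boundary ∂_1: C_1 → C_0 sends each edge [p,q] (with p < q) to q − p. For instance
  ∂[v_7,v_8] = [v_8] − [v_7].
As a 9×27 matrix over Z this has rank 8, with invariant factors (1,1,1,1,1,1,1,1).

∂_2: C_2 → C_1 sends each 2-simplex [p,q,r] to [q,r] − [p,r] + [p,q]. For instance
  ∂[v_4,v_6,v_7] = [v_6,v_7] − [v_4,v_7] + [v_4,v_6],
  ∂[v_1,v_2,v_5] = [v_2,v_5] − [v_1,v_5] + [v_1,v_2].
As a 27×18 matrix over Z this has rank 17, with invariant factors (1,1,1,1,1,1,1,1,1,1,1,1,1,1,1,1,1).

From H_k ≅ ker(∂_k) / im(∂_{k+1}) we obtain:

  H_2: rank ker ∂_2 − rank ∂_3 = (18 − 17) − 0 = 1, and there is no ∂_3, so H_2 ≅ Z.

H_2 ≅ Z.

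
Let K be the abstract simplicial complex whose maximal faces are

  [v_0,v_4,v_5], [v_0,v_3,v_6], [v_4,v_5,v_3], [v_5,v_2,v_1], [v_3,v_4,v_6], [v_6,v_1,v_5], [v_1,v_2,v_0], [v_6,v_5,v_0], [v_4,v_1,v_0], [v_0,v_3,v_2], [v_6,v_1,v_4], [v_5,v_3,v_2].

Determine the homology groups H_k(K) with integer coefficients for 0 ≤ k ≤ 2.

H_0 ≅ Z,  H_1 ≅ Z/2,  H_2 = 0.

Order the vertices as v_0 < v_1 < v_2 < v_3 < v_4 < v_5 < v_6. Listing each simplex with vertices in this order, K has dimension 2 with simplices:

  0-simplices (7): [v_0], [v_1], [v_2], [v_3], [v_4], [v_5], [v_6]
  1-simplices (18): (18 of them)
  2-simplices (12): (12 of them)

so the chain groups are C_0 ≅ Z^7, C_1 ≅ Z^18, C_2 ≅ Z^12.

Boundary ∂_1: C_1 → C_0 sends each edge [p,q] (with p < q) to q − p. For instance
  ∂[v_3,v_6] = [v_6] − [v_3].
This gives a 7×18 integer matrix of rank 6; reducing to Smith normal form yields diagonal entries (1,1,1,1,1,1).

∂_2: C_2 → C_1 acts by ∂[p,q,r] = [q,r] − [p,r] + [p,q]. For instance
  ∂[v_0,v_4,v_5] = [v_4,v_5] − [v_0,v_5] + [v_0,v_4],
  ∂[v_3,v_4,v_6] = [v_4,v_6] − [v_3,v_6] + [v_3,v_4].
The resulting 18×12 matrix has rank 12, and its Smith normal form has invariant factors (1,1,1,1,1,1,1,1,1,1,1,2).

Reading off H_k = ker ∂_k / im ∂_{k+1}:

  H_0: rank C_0 − rank ∂_1 = 7 − 6 = 1, and the invariant factors of ∂_1 are all 1, so H_0 = Z.
  H_1: rank ker ∂_1 − rank ∂_2 = (18 − 6) − 12 = 0, and ∂_2 has invariant factor 2 > 1, so H_1 = Z/2.
  H_2: rank ker ∂_2 − rank ∂_3 = (12 − 12) − 0 = 0, and there is no ∂_3, so H_2 = 0.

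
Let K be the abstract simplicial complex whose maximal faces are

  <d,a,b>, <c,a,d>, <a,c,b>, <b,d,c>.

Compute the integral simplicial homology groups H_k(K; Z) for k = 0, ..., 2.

H_0 = Z,  H_1 = 0,  H_2 = Z.

We work with the vertex ordering a < b < c < d. The simplices of K, each written with vertices in increasing order, are:

  0-simplices (4): a, b, c, d
  1-simplices (6): ab, ac, ad, bc, bd, cd
  2-simplices (4): abc, abd, acd, bcd

Hence C_0 ≅ Z^4, C_1 ≅ Z^6, C_2 ≅ Z^4.

∂_1: C_1 → C_0 sends each edge [p,q] (with p < q) to q − p. For instance
  ∂bd = d − b.
The 4×6 boundary matrix has rank 3 and Smith normal form diag(1,1,1).

The boundary map ∂_2: C_2 → C_1 acts by ∂[p,q,r] = [q,r] − [p,r] + [p,q]. For instance
  ∂abd = bd − ad + ab,
  ∂abc = bc − ac + ab.
The resulting 6×4 matrix has rank 3, and its Smith normal form has invariant factors (1,1,1).

Now H_k = ker ∂_k / im ∂_{k+1}, so:

  H_0: rank C_0 − rank ∂_1 = 4 − 3 = 1, and the invariant factors of ∂_1 are all 1, so H_0 = Z.
  H_1: rank ker ∂_1 − rank ∂_2 = (6 − 3) − 3 = 0, and the invariant factors of ∂_2 are all 1, so H_1 = 0.
  H_2: rank ker ∂_2 − rank ∂_3 = (4 − 3) − 0 = 1, and there is no ∂_3, so H_2 = Z.

As a check, the Euler characteristic is 4 − 6 + 4 = 2, which agrees with 1 − 0 + 1 = 2.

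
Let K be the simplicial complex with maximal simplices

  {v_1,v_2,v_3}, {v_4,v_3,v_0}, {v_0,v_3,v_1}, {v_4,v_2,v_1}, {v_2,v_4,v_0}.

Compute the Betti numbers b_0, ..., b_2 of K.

We work with the vertex ordering v_0 < v_1 < v_2 < v_3 < v_4. The simplices of K, each written with vertices in increasing order, are:

  0-simplices (5): [v_0], [v_1], [v_2], [v_3], [v_4]
  1-simplices (10): [v_0,v_1], [v_0,v_2], [v_0,v_3], [v_0,v_4], [v_1,v_2], [v_1,v_3], [v_1,v_4], [v_2,v_3], [v_2,v_4], [v_3,v_4]
  2-simplices (5): [v_0,v_1,v_3], [v_0,v_2,v_4], [v_0,v_3,v_4], [v_1,v_2,v_3], [v_1,v_2,v_4]

so the chain groups are C_0 ≅ Z^5, C_1 ≅ Z^10, C_2 ≅ Z^5.

Boundary ∂_1: C_1 → C_0 is given by ∂[p,q] = [q] − [p]. For instance
  ∂[v_1,v_3] = [v_3] − [v_1].
As a 5×10 matrix over Z this has rank 4, with invariant factors (1,1,1,1).

∂_2: C_2 → C_1 acts by ∂[p,q,r] = [q,r] − [p,r] + [p,q]. For instance
  ∂[v_1,v_2,v_3] = [v_2,v_3] − [v_1,v_3] + [v_1,v_2],
  ∂[v_0,v_3,v_4] = [v_3,v_4] − [v_0,v_4] + [v_0,v_3].
The 10×5 boundary matrix has rank 5 and Smith normal form diag(1,1,1,1,1).

Now H_k = ker ∂_k / im ∂_{k+1}, so:

  H_0: rank C_0 − rank ∂_1 = 5 − 4 = 1, and the invariant factors of ∂_1 are all 1, so H_0 = Z.
  H_1: rank ker ∂_1 − rank ∂_2 = (10 − 4) − 5 = 1, and the invariant factors of ∂_2 are all 1, so H_1 = Z.
  H_2: rank ker ∂_2 − rank ∂_3 = (5 − 5) − 0 = 0, and there is no ∂_3, so H_2 = 0.

As a check, the Euler characteristic is 5 − 10 + 5 = 0, which agrees with 1 − 1 + 0 = 0.
(K is a triangulation of the Möbius band.)

Hence the Betti numbers are b_0 = 1, b_1 = 1, b_2 = 0.

b_0 = 1, b_1 = 1, b_2 = 0.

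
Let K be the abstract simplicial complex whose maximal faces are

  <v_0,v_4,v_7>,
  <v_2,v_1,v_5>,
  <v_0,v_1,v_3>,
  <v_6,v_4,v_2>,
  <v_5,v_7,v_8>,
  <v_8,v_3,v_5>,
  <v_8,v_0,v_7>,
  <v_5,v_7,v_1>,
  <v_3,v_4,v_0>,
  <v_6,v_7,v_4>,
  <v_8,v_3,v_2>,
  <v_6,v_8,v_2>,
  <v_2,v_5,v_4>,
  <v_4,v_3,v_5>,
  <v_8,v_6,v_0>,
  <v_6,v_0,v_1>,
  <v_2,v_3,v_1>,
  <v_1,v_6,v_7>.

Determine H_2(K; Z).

K has 9 vertices, 27 edges, 18 triangles.
rank ∂_2 = 18, rank ∂_3 = 0 ⇒ b_2 = 18 − 18 − 0 = 0. So H_2 ≅ 0.

H_2 = 0.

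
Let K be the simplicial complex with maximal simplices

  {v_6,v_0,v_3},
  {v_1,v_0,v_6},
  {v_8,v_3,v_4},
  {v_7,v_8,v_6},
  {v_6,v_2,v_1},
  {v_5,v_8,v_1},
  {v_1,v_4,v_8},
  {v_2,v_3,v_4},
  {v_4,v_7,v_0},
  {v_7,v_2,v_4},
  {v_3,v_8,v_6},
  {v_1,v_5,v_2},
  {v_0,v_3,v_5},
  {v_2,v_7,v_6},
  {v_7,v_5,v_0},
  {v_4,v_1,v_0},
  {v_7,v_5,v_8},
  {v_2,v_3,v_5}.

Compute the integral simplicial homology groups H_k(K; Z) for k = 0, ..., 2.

We work with the vertex ordering v_0 < v_1 < v_2 < v_3 < v_4 < v_5 < v_6 < v_7 < v_8. The simplices of K, each written with vertices in increasing order, are:

  0-simplices (9): [v_0], [v_1], [v_2], [v_3], [v_4], [v_5], [v_6], [v_7], [v_8]
  1-simplices (27): (27 of them)
  2-simplices (18): (18 of them)

giving chain groups C_0 ≅ Z^9, C_1 ≅ Z^27, C_2 ≅ Z^18.

∂_1: C_1 → C_0 maps an edge to its endpoints' difference, ∂[p,q] = q − p.
The 9×27 boundary matrix has rank 8 and Smith normal form diag(1,1,1,1,1,1,1,1).

The boundary map ∂_2: C_2 → C_1 maps a triangle to the signed sum of its edges. For instance
  ∂[v_1,v_5,v_8] = [v_5,v_8] − [v_1,v_8] + [v_1,v_5],
  ∂[v_5,v_7,v_8] = [v_7,v_8] − [v_5,v_8] + [v_5,v_7].
As a 27×18 matrix over Z this has rank 17, with invariant factors (1,1,1,1,1,1,1,1,1,1,1,1,1,1,1,1,1).

From H_k ≅ ker(∂_k) / im(∂_{k+1}) we obtain:

  H_0: rank C_0 − rank ∂_1 = 9 − 8 = 1, and the invariant factors of ∂_1 are all 1, so H_0 ≅ Z.
  H_1: rank ker ∂_1 − rank ∂_2 = (27 − 8) − 17 = 2, and the invariant factors of ∂_2 are all 1, so H_1 ≅ Z^2.
  H_2: rank ker ∂_2 − rank ∂_3 = (18 − 17) − 0 = 1, and there is no ∂_3, so H_2 ≅ Z.

H_0 ≅ Z,  H_1 ≅ Z^2,  H_2 ≅ Z.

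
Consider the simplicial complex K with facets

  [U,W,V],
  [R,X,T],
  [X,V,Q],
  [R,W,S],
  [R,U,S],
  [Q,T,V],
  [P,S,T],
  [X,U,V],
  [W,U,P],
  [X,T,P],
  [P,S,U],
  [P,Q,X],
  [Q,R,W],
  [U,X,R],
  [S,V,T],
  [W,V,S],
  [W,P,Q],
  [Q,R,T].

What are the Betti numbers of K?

Order the vertices as P < Q < R < S < T < U < V < W < X. Listing each simplex with vertices in this order, K has dimension 2 with simplices:

  0-simplices (9): P, Q, R, S, T, U, V, W, X
  1-simplices (27): PQ, PS, PT, PU, PW, PX, QR, QT, QV, QW, QX, RS, RT, RU, RW, RX, ST, SU, SV, SW, TV, TX, UV, UW, UX, VW, VX
  2-simplices (18): PQW, PQX, PST, PSU, PTX, PUW, QRT, QRW, QTV, QVX, RSU, RSW, RTX, RUX, STV, SVW, UVW, UVX

giving chain groups C_0 ≅ Z^9, C_1 ≅ Z^27, C_2 ≅ Z^18.

Boundary ∂_1: C_1 → C_0 is given by ∂[p,q] = [q] − [p]. For instance
  ∂TX = X − T.
The resulting 9×27 matrix has rank 8, and its Smith normal form has invariant factors (1,1,1,1,1,1,1,1).

Boundary ∂_2: C_2 → C_1 sends each 2-simplex [p,q,r] to [q,r] − [p,r] + [p,q]. For instance
  ∂QTV = TV − QV + QT,
  ∂QRW = RW − QW + QR.
As a 27×18 matrix over Z this has rank 18, with invariant factors (1,1,1,1,1,1,1,1,1,1,1,1,1,1,1,1,1,2).

From H_k ≅ ker(∂_k) / im(∂_{k+1}) we obtain:

  H_0: rank C_0 − rank ∂_1 = 9 − 8 = 1, and the invariant factors of ∂_1 are all 1, so H_0 = Z.
  H_1: rank ker ∂_1 − rank ∂_2 = (27 − 8) − 18 = 1, and ∂_2 has invariant factor 2 > 1, so H_1 = Z ⊕ Z/2Z.
  H_2: rank ker ∂_2 − rank ∂_3 = (18 − 18) − 0 = 0, and there is no ∂_3, so H_2 = 0.

Hence the Betti numbers are b_0 = 1, b_1 = 1, b_2 = 0.

b_0 = 1, b_1 = 1, b_2 = 0.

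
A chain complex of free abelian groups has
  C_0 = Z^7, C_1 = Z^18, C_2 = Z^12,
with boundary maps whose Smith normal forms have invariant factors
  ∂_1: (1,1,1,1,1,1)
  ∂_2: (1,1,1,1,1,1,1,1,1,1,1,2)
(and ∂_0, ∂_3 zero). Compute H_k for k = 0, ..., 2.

H_0 = Z,  H_1 = Z/2,  H_2 = 0.

H_0: b_0 = 7 − 0 − 6 = 1; torsion from ∂_1 factors > 1: none. So H_0 = Z.
H_1: b_1 = 18 − 6 − 12 = 0; torsion from ∂_2 factors > 1: [2]. So H_1 = Z/2.
H_2: b_2 = 12 − 12 − 0 = 0; torsion from ∂_3 factors > 1: none. So H_2 = 0.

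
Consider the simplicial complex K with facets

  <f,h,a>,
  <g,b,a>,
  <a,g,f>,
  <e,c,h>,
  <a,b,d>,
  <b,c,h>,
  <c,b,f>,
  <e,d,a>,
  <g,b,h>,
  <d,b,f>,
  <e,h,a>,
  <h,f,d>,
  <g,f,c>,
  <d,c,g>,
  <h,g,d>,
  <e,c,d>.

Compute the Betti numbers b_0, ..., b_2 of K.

b_0 = 1, b_1 = 2, b_2 = 1.

K has 8 vertices, 24 edges, 16 triangles.
rank ∂_0 = 0, rank ∂_1 = 7 ⇒ b_0 = 8 − 0 − 7 = 1; all invariant factors of ∂_1 are 1 so no torsion. So H_0 = Z.
rank ∂_1 = 7, rank ∂_2 = 15 ⇒ b_1 = 24 − 7 − 15 = 2; all invariant factors of ∂_2 are 1 so no torsion. So H_1 = Z^2.
rank ∂_2 = 15, rank ∂_3 = 0 ⇒ b_2 = 16 − 15 − 0 = 1. So H_2 = Z.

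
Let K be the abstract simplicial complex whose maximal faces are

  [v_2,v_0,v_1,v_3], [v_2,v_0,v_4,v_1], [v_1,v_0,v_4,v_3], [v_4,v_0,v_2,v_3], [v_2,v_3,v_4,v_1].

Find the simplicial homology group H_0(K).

Order the vertices as v_0 < v_1 < v_2 < v_3 < v_4. Listing each simplex with vertices in this order, K has dimension 3 with simplices:

  0-simplices (5): [v_0], [v_1], [v_2], [v_3], [v_4]
  1-simplices (10): [v_0,v_1], [v_0,v_2], [v_0,v_3], [v_0,v_4], [v_1,v_2], [v_1,v_3], [v_1,v_4], [v_2,v_3], [v_2,v_4], [v_3,v_4]
  2-simplices (10): [v_0,v_1,v_2], [v_0,v_1,v_3], [v_0,v_1,v_4], [v_0,v_2,v_3], [v_0,v_2,v_4], [v_0,v_3,v_4], [v_1,v_2,v_3], [v_1,v_2,v_4], [v_1,v_3,v_4], [v_2,v_3,v_4]
  3-simplices (5): [v_0,v_1,v_2,v_3], [v_0,v_1,v_2,v_4], [v_0,v_1,v_3,v_4], [v_0,v_2,v_3,v_4], [v_1,v_2,v_3,v_4]

giving chain groups C_0 ≅ Z^5, C_1 ≅ Z^10, C_2 ≅ Z^10, C_3 ≅ Z^5.

The boundary map ∂_1: C_1 → C_0 maps an edge to its endpoints' difference, ∂[p,q] = q − p. For instance
  ∂[v_0,v_3] = [v_3] − [v_0].
The resulting 5×10 matrix has rank 4, and its Smith normal form has invariant factors (1,1,1,1).

Boundary ∂_2: C_2 → C_1 sends each 2-simplex [p,q,r] to [q,r] − [p,r] + [p,q]. For instance
  ∂[v_2,v_3,v_4] = [v_3,v_4] − [v_2,v_4] + [v_2,v_3],
  ∂[v_0,v_1,v_2] = [v_1,v_2] − [v_0,v_2] + [v_0,v_1].
The 10×10 boundary matrix has rank 6 and Smith normal form diag(1,1,1,1,1,1).

Boundary ∂_3: C_3 → C_2 sends each 3-simplex σ to the alternating sum Σ_i (−1)^i (σ with its i-th vertex removed). For instance
  ∂[v_0,v_2,v_3,v_4] = [v_2,v_3,v_4] − [v_0,v_3,v_4] + [v_0,v_2,v_4] − [v_0,v_2,v_3],
  ∂[v_0,v_1,v_2,v_3] = [v_1,v_2,v_3] − [v_0,v_2,v_3] + [v_0,v_1,v_3] − [v_0,v_1,v_2].
The 10×5 boundary matrix has rank 4 and Smith normal form diag(1,1,1,1).

Reading off H_k = ker ∂_k / im ∂_{k+1}:

  H_0: rank C_0 − rank ∂_1 = 5 − 4 = 1, and the invariant factors of ∂_1 are all 1, so H_0 ≅ Z.

H_0 = Z.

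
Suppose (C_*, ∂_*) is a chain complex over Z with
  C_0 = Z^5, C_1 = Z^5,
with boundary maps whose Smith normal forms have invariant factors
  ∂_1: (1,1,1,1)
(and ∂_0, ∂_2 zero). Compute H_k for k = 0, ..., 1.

H_0 ≅ Z,  H_1 ≅ Z.

H_0: b_0 = 5 − 0 − 4 = 1; torsion from ∂_1 factors > 1: none. So H_0 ≅ Z.
H_1: b_1 = 5 − 4 − 0 = 1; torsion from ∂_2 factors > 1: none. So H_1 ≅ Z.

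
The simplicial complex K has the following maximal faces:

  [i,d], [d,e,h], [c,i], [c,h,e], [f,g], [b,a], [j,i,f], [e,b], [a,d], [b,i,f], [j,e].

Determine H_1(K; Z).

Fix the vertex order a < b < c < d < e < f < g < h < i < j and write every simplex with vertices in increasing order. Then dim K = 2 and the simplices of K are:

  0-simplices (10): a, b, c, d, e, f, g, h, i, j
  1-simplices (17): ab, ad, be, bf, bi, ce, ch, ci, de, dh, di, eh, ej, fg, fi, fj, ij
  2-simplices (4): bfi, ceh, deh, fij

Hence C_0 ≅ Z^10, C_1 ≅ Z^17, C_2 ≅ Z^4.

The boundary map ∂_1: C_1 → C_0 maps an edge to its endpoints' difference, ∂[p,q] = q − p.
This gives a 10×17 integer matrix of rank 9; reducing to Smith normal form yields diagonal entries (1,1,1,1,1,1,1,1,1).

The boundary map ∂_2: C_2 → C_1 acts by ∂[p,q,r] = [q,r] − [p,r] + [p,q]. For instance
  ∂deh = eh − dh + de,
  ∂fij = ij − fj + fi.
This gives a 17×4 integer matrix of rank 4; reducing to Smith normal form yields diagonal entries (1,1,1,1).

Computing H_k = (kernel of ∂_k) / (image of ∂_{k+1}):

  H_1: rank ker ∂_1 − rank ∂_2 = (17 − 9) − 4 = 4, and the invariant factors of ∂_2 are all 1, so H_1 ≅ Z^4.

H_1 ≅ Z^4.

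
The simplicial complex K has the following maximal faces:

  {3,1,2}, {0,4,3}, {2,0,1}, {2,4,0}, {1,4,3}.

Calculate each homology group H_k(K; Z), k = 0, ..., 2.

H_0 ≅ Z,  H_1 ≅ Z,  H_2 = 0.

We work with the vertex ordering 0 < 1 < 2 < 3 < 4. The simplices of K, each written with vertices in increasing order, are:

  0-simplices (5): [0], [1], [2], [3], [4]
  1-simplices (10): [0,1], [0,2], [0,3], [0,4], [1,2], [1,3], [1,4], [2,3], [2,4], [3,4]
  2-simplices (5): [0,1,2], [0,2,4], [0,3,4], [1,2,3], [1,3,4]

giving chain groups C_0 ≅ Z^5, C_1 ≅ Z^10, C_2 ≅ Z^5.

Boundary ∂_1: C_1 → C_0 maps an edge to its endpoints' difference, ∂[p,q] = q − p. For instance
  ∂[1,2] = [2] − [1].
As a 5×10 matrix over Z this has rank 4, with invariant factors (1,1,1,1).

∂_2: C_2 → C_1 sends each 2-simplex [p,q,r] to [q,r] − [p,r] + [p,q]. For instance
  ∂[1,2,3] = [2,3] − [1,3] + [1,2],
  ∂[0,1,2] = [1,2] − [0,2] + [0,1].
As a 10×5 matrix over Z this has rank 5, with invariant factors (1,1,1,1,1).

Now H_k = ker ∂_k / im ∂_{k+1}, so:

  H_0: rank C_0 − rank ∂_1 = 5 − 4 = 1, and the invariant factors of ∂_1 are all 1, so H_0 = Z.
  H_1: rank ker ∂_1 − rank ∂_2 = (10 − 4) − 5 = 1, and the invariant factors of ∂_2 are all 1, so H_1 = Z.
  H_2: rank ker ∂_2 − rank ∂_3 = (5 − 5) − 0 = 0, and there is no ∂_3, so H_2 = 0.

As a check, the Euler characteristic is 5 − 10 + 5 = 0, which agrees with 1 − 1 + 0 = 0.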